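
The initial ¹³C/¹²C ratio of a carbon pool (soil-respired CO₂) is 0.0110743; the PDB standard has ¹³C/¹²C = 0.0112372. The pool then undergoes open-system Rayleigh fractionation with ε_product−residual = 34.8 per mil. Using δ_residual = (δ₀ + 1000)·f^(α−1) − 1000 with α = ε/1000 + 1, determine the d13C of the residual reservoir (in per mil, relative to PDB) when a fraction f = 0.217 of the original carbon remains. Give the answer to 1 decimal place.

-65.5 per mil

δ₀ = (0.0110743/0.0112372 − 1)×1000 = (0.985504 − 1)×1000 = -14.496 per mil
α − 1 = ε/1000 = 0.0348
f^(α−1) = 0.217^(0.0348) = 0.948219
δ_res = (-14.496 + 1000) × 0.948219 − 1000 = 934.473 − 1000 = -65.53 per mil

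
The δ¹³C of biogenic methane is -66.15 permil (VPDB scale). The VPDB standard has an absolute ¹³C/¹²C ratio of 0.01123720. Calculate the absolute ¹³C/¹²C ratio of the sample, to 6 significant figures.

R_sample = R_standard × (δ¹³C/1000 + 1)
R_sample = 0.01123720 × (-66.15/1000 + 1) = 0.01123720 × 0.933850
R_sample = 0.0104939

0.0104939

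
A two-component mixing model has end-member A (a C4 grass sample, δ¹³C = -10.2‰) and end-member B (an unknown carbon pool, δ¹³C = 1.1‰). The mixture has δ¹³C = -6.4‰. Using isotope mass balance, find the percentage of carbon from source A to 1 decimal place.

66.4%

δ_mix = f_A·δ_A + (1 − f_A)·δ_B  ⇒  f_A = (δ_mix − δ_B)/(δ_A − δ_B)
f_A = (-6.4 − (1.1)) / (-10.2 − (1.1))
f_A = -7.5 / -11.3 = 0.6637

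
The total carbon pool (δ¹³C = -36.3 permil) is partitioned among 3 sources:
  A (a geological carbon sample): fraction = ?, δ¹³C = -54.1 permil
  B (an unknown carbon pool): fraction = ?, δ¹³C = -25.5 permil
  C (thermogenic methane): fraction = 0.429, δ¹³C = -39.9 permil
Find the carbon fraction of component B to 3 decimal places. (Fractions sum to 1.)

Let f_B and f_A be the unknown fractions; fractions sum to 1 so f_B + f_A = 0.571.
Mass balance: Σ fᵢ·δᵢ = δ_bulk ⇒ f_B·(-25.5) + f_A·(-54.1) = -36.3 − (-17.117) = -19.183
Substitute f_A = 0.571 − f_B:
f_B·(-25.5 − -54.1) = -19.183 − 0.571×(-54.1) = 11.708
f_B = 11.708 / 28.6 = 0.4094

0.409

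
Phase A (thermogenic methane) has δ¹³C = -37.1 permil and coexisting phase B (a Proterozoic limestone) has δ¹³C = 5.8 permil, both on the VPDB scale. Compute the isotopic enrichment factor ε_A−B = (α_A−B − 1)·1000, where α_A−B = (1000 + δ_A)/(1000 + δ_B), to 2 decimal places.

α_A−B = (1000 + -37.1) / (1000 + 5.8) = 962.9 / 1005.8 = 0.957347
ε_A−B = (0.957347 − 1) × 1000 = -42.653 permil
(The approximation ε ≈ δ_A − δ_B would give -42.9 permil.)

-42.65 permil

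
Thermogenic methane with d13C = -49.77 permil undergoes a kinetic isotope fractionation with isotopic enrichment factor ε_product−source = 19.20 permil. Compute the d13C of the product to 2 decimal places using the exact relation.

To first order, δ_product ≈ δ_source + ε = -30.57 permil.
Exactly, δ_product = (δ_source + 1000)·(ε/1000 + 1) − 1000.
δ_product = (-49.77 + 1000) × (19.20/1000 + 1) − 1000
δ_product = -31.526 permil

-31.53 permil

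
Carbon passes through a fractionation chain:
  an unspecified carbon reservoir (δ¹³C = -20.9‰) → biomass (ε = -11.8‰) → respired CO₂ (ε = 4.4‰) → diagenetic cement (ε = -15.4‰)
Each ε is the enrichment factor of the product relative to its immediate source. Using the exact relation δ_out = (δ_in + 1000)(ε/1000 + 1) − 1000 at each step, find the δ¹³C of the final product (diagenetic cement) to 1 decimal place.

-43.2‰

step 1: δ = (-20.90 + 1000)·(-11.8/1000 + 1) − 1000 = -32.45‰
step 2: δ = (-32.45 + 1000)·(4.4/1000 + 1) − 1000 = -28.20‰
step 3: δ = (-28.20 + 1000)·(-15.4/1000 + 1) − 1000 = -43.16‰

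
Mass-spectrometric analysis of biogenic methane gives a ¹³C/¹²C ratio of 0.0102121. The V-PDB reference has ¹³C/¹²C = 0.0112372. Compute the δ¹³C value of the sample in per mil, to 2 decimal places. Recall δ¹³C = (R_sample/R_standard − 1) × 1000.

δ¹³C = (R_sample / R_standard − 1) × 1000
R_sample / R_standard = 0.0102121 / 0.0112372 = 0.908776
δ¹³C = (0.908776 − 1) × 1000 = -91.224 per mil

-91.22 per mil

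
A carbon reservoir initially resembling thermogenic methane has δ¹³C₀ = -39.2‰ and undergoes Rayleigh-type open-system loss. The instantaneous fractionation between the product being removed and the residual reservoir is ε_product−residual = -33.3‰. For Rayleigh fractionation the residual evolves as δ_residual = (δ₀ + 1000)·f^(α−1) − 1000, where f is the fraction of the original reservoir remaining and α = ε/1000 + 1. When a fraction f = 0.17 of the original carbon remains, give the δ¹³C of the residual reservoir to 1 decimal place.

19.2‰

Rayleigh residual: δ_res = (δ₀ + 1000)·f^(α−1) − 1000
α = ε/1000 + 1 = 0.96670, so α − 1 = -0.03330
f^(α−1) = 0.17^(-0.03330) = 1.060782
δ_res = (-39.2 + 1000) × 1.060782 − 1000 = 1019.199 − 1000 = 19.20‰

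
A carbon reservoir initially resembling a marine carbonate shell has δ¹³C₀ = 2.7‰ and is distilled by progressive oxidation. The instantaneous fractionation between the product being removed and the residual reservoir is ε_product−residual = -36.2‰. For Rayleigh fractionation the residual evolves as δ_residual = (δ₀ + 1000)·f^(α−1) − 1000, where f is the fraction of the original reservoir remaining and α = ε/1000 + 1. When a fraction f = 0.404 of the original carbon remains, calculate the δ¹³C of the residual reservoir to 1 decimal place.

36.1‰

Rayleigh residual: δ_res = (δ₀ + 1000)·f^(α−1) − 1000
α = ε/1000 + 1 = 0.96380, so α − 1 = -0.03620
f^(α−1) = 0.404^(-0.03620) = 1.033354
δ_res = (2.7 + 1000) × 1.033354 − 1000 = 1036.144 − 1000 = 36.14‰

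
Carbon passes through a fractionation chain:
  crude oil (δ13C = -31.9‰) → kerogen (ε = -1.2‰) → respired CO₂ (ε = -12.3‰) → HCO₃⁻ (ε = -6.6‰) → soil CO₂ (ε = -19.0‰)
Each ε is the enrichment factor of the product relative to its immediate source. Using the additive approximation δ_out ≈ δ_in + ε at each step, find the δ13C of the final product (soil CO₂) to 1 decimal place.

-71.0‰

step 1: δ ≈ -31.9 + (-1.2) = -33.1‰
step 2: δ ≈ -33.1 + (-12.3) = -45.4‰
step 3: δ ≈ -45.4 + (-6.6) = -52.0‰
step 4: δ ≈ -52.0 + (-19.0) = -71.0‰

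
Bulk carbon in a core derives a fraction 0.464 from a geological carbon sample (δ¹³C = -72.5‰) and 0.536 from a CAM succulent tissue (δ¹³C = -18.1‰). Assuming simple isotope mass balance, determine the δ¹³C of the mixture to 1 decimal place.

-43.3‰

δ_mix = f_A·δ_A + f_B·δ_B
δ_mix = 0.464 × (-72.5) + 0.536 × (-18.1)
δ_mix = -33.64 + -9.70 = -43.34‰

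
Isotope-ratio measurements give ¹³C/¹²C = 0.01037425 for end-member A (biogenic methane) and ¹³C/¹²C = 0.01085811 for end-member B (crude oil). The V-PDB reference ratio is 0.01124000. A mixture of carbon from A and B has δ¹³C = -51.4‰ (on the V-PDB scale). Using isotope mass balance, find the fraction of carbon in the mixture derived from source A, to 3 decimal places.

0.405

δ_A = (0.01037425/0.01124000 − 1)×1000 = (0.922976 − 1)×1000 = -77.024‰
δ_B = (0.01085811/0.01124000 − 1)×1000 = (0.966024 − 1)×1000 = -33.976‰
f_A = (δ_mix − δ_B)/(δ_A − δ_B) = (-51.4 − (-33.976))/(-77.024 − (-33.976))
f_A = -17.424 / -43.048 = 0.4048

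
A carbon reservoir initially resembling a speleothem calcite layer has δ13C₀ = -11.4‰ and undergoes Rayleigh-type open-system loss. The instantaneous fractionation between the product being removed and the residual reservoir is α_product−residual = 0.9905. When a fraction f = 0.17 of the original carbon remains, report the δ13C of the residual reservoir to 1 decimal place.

Rayleigh residual: δ_res = (δ₀ + 1000)·f^(α−1) − 1000
α − 1 = -0.00950
f^(α−1) = 0.17^(-0.00950) = 1.016976
δ_res = (-11.4 + 1000) × 1.016976 − 1000 = 1005.383 − 1000 = 5.38‰

5.4‰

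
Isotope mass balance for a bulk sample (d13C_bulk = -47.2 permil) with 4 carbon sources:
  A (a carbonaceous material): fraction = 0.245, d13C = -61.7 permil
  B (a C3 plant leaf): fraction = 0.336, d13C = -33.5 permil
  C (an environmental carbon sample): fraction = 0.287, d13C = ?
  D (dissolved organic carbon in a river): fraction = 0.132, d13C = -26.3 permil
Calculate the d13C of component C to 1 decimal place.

Isotope mass balance: δ_bulk = Σ fᵢ·δᵢ.
-47.2 = 0.245×(-61.7) + 0.336×(-33.5) + 0.287×δ_C + 0.132×(-26.3)
0.287·δ_C = -47.2 − (-29.844) = -17.356
δ_C = -17.356 / 0.287 = -60.47 permil

-60.5 permil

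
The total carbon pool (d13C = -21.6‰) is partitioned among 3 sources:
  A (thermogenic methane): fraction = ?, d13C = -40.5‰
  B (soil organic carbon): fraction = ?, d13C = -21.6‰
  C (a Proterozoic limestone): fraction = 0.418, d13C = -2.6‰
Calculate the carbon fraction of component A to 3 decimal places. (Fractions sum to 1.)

Let f_A and f_B be the unknown fractions; fractions sum to 1 so f_A + f_B = 0.582.
Mass balance: Σ fᵢ·δᵢ = δ_bulk ⇒ f_A·(-40.5) + f_B·(-21.6) = -21.6 − (-1.087) = -20.513
Substitute f_B = 0.582 − f_A:
f_A·(-40.5 − -21.6) = -20.513 − 0.582×(-21.6) = -7.942
f_A = -7.942 / -18.9 = 0.4202

0.420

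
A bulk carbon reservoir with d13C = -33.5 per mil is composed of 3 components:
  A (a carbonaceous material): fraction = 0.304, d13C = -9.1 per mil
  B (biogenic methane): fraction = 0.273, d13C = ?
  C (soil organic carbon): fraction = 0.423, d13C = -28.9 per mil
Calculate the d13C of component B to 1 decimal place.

-67.8 per mil

Isotope mass balance: δ_bulk = Σ fᵢ·δᵢ.
-33.5 = 0.304×(-9.1) + 0.273×δ_B + 0.423×(-28.9)
0.273·δ_B = -33.5 − (-14.991) = -18.509
δ_B = -18.509 / 0.273 = -67.80 per mil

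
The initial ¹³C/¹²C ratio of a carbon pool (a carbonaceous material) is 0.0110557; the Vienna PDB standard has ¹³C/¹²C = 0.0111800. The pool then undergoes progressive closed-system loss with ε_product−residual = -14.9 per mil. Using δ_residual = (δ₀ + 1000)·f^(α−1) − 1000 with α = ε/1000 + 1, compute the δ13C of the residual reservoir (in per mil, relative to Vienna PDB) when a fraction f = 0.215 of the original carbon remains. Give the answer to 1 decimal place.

11.8 per mil

δ₀ = (0.0110557/0.0111800 − 1)×1000 = (0.988882 − 1)×1000 = -11.118 per mil
α − 1 = ε/1000 = -0.0149
f^(α−1) = 0.215^(-0.0149) = 1.023167
δ_res = (-11.118 + 1000) × 1.023167 − 1000 = 1011.792 − 1000 = 11.79 per mil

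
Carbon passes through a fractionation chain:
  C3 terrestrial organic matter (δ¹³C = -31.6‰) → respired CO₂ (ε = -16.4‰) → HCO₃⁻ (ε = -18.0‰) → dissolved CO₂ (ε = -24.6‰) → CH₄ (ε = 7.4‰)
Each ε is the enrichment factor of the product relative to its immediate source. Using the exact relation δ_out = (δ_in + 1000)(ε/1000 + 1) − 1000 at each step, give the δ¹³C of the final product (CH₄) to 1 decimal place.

step 1: δ = (-31.60 + 1000)·(-16.4/1000 + 1) − 1000 = -47.48‰
step 2: δ = (-47.48 + 1000)·(-18.0/1000 + 1) − 1000 = -64.63‰
step 3: δ = (-64.63 + 1000)·(-24.6/1000 + 1) − 1000 = -87.64‰
step 4: δ = (-87.64 + 1000)·(7.4/1000 + 1) − 1000 = -80.89‰

-80.9‰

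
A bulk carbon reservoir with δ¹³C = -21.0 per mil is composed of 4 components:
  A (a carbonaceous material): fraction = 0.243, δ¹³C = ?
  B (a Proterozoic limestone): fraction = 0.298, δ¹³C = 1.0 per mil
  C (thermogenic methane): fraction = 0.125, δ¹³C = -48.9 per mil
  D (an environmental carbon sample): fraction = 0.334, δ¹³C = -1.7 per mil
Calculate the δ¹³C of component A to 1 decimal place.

-60.2 per mil

Isotope mass balance: δ_bulk = Σ fᵢ·δᵢ.
-21.0 = 0.243×δ_A + 0.298×(1.0) + 0.125×(-48.9) + 0.334×(-1.7)
0.243·δ_A = -21.0 − (-6.382) = -14.618
δ_A = -14.618 / 0.243 = -60.16 per mil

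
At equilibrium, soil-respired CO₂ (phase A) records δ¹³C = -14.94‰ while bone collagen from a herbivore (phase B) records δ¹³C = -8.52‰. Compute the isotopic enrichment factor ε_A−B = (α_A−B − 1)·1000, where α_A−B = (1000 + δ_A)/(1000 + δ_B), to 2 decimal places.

-6.48‰

α_A−B = (1000 + -14.94) / (1000 + -8.52) = 985.06 / 991.48 = 0.993525
ε_A−B = (0.993525 − 1) × 1000 = -6.475‰
(The approximation ε ≈ δ_A − δ_B would give -6.42‰.)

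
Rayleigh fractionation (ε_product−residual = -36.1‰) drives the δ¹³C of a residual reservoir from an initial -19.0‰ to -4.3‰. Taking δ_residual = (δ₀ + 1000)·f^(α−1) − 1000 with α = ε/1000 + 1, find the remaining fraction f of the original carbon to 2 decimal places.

0.66

α − 1 = ε/1000 = -0.0361
(δ_res + 1000)/(δ₀ + 1000) = (-4.3 + 1000)/(-19.0 + 1000) = 995.7/981.0 = 1.014985
f = 1.014985^(1/-0.0361) = exp(ln(1.014985)/-0.0361) = exp(0.01487/-0.0361)
f = exp(-0.4120) = 0.6623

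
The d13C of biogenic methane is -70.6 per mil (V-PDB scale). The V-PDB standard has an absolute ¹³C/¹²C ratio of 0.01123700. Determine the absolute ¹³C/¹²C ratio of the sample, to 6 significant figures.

R_sample = R_standard × (d13C/1000 + 1)
R_sample = 0.01123700 × (-70.6/1000 + 1) = 0.01123700 × 0.929400
R_sample = 0.0104437

0.0104437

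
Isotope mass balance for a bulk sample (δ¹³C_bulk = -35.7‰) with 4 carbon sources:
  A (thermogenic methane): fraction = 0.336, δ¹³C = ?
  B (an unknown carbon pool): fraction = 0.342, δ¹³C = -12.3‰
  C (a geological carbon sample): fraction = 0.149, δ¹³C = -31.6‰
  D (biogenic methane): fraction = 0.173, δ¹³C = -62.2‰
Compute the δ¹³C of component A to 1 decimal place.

Isotope mass balance: δ_bulk = Σ fᵢ·δᵢ.
-35.7 = 0.336×δ_A + 0.342×(-12.3) + 0.149×(-31.6) + 0.173×(-62.2)
0.336·δ_A = -35.7 − (-19.676) = -16.024
δ_A = -16.024 / 0.336 = -47.69‰

-47.7‰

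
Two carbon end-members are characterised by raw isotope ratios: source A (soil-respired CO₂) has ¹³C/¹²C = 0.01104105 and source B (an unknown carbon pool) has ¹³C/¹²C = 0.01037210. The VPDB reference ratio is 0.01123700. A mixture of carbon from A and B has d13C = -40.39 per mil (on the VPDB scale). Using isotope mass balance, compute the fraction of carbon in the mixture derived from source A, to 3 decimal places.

δ_A = (0.01104105/0.01123700 − 1)×1000 = (0.982562 − 1)×1000 = -17.438 per mil
δ_B = (0.01037210/0.01123700 − 1)×1000 = (0.923031 − 1)×1000 = -76.969 per mil
f_A = (δ_mix − δ_B)/(δ_A − δ_B) = (-40.39 − (-76.969))/(-17.438 − (-76.969))
f_A = 36.579 / 59.531 = 0.6145

0.614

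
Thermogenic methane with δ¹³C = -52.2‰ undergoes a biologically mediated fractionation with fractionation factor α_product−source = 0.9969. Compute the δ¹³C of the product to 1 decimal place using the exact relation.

-55.1‰

δ_product = (δ_source + 1000)·α − 1000
δ_product = (-52.2 + 1000) × 0.9969 − 1000
δ_product = 944.862 − 1000 = -55.14‰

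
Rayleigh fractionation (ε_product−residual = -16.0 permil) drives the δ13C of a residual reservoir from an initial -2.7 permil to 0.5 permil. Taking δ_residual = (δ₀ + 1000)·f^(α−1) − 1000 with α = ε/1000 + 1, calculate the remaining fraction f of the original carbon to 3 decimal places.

α − 1 = ε/1000 = -0.0160
(δ_res + 1000)/(δ₀ + 1000) = (0.5 + 1000)/(-2.7 + 1000) = 1000.5/997.3 = 1.003209
f = 1.003209^(1/-0.0160) = exp(ln(1.003209)/-0.0160) = exp(0.00320/-0.0160)
f = exp(-0.2002) = 0.8186

0.819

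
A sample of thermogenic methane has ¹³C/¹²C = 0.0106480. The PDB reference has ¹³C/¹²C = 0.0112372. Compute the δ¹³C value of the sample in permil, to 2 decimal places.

δ¹³C = (R_sample / R_standard − 1) × 1000
R_sample / R_standard = 0.0106480 / 0.0112372 = 0.947567
δ¹³C = (0.947567 − 1) × 1000 = -52.433 permil

-52.43 permil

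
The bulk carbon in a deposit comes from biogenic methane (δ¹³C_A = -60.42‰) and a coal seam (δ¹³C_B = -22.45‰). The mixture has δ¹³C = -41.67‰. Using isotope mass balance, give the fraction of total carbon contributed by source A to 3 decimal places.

0.506

δ_mix = f_A·δ_A + (1 − f_A)·δ_B  ⇒  f_A = (δ_mix − δ_B)/(δ_A − δ_B)
f_A = (-41.67 − (-22.45)) / (-60.42 − (-22.45))
f_A = -19.22 / -37.97 = 0.5062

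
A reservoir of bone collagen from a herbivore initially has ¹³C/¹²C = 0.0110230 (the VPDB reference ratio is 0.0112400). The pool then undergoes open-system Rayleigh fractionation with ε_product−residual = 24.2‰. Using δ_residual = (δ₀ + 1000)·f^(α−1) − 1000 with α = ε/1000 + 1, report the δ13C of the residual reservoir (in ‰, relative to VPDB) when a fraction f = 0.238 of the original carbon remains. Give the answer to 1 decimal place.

δ₀ = (0.0110230/0.0112400 − 1)×1000 = (0.980694 − 1)×1000 = -19.306‰
α − 1 = ε/1000 = 0.0242
f^(α−1) = 0.238^(0.0242) = 0.965858
δ_res = (-19.306 + 1000) × 0.965858 − 1000 = 947.211 − 1000 = -52.79‰

-52.8‰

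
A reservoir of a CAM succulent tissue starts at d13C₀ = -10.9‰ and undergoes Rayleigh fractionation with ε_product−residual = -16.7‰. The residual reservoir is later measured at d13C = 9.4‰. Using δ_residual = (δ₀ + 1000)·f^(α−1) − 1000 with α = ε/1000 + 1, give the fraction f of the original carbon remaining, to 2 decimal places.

0.30

α − 1 = ε/1000 = -0.0167
(δ_res + 1000)/(δ₀ + 1000) = (9.4 + 1000)/(-10.9 + 1000) = 1009.4/989.1 = 1.020524
f = 1.020524^(1/-0.0167) = exp(ln(1.020524)/-0.0167) = exp(0.02032/-0.0167)
f = exp(-1.2165) = 0.2963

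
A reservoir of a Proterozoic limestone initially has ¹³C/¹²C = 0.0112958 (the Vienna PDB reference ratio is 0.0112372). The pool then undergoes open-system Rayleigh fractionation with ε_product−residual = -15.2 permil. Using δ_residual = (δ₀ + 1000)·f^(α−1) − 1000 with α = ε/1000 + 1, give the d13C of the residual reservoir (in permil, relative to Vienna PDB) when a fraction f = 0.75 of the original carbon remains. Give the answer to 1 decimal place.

δ₀ = (0.0112958/0.0112372 − 1)×1000 = (1.005215 − 1)×1000 = 5.215 permil
α − 1 = ε/1000 = -0.0152
f^(α−1) = 0.75^(-0.0152) = 1.004382
δ_res = (5.215 + 1000) × 1.004382 − 1000 = 1009.620 − 1000 = 9.62 permil

9.6 permil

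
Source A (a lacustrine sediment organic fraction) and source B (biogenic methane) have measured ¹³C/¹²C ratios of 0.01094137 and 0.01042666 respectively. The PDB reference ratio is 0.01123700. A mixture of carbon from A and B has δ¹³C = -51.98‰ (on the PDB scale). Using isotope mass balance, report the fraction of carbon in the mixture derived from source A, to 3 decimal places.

0.440

δ_A = (0.01094137/0.01123700 − 1)×1000 = (0.973691 − 1)×1000 = -26.309‰
δ_B = (0.01042666/0.01123700 − 1)×1000 = (0.927886 − 1)×1000 = -72.114‰
f_A = (δ_mix − δ_B)/(δ_A − δ_B) = (-51.98 − (-72.114))/(-26.309 − (-72.114))
f_A = 20.134 / 45.805 = 0.4395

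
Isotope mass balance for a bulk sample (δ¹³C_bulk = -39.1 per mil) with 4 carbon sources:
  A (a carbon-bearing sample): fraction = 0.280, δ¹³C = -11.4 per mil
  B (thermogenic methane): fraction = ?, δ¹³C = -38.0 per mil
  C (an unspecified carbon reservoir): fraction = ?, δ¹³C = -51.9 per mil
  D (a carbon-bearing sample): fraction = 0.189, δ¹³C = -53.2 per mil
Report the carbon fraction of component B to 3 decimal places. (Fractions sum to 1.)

Let f_B and f_C be the unknown fractions; fractions sum to 1 so f_B + f_C = 0.531.
Mass balance: Σ fᵢ·δᵢ = δ_bulk ⇒ f_B·(-38.0) + f_C·(-51.9) = -39.1 − (-13.247) = -25.853
Substitute f_C = 0.531 − f_B:
f_B·(-38.0 − -51.9) = -25.853 − 0.531×(-51.9) = 1.706
f_B = 1.706 / 13.9 = 0.1227

0.123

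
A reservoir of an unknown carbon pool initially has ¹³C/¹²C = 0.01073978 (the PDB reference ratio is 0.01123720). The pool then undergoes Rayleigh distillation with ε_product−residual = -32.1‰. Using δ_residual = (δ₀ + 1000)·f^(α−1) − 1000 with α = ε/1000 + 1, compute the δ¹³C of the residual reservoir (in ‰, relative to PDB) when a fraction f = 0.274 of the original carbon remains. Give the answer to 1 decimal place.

-3.7‰

δ₀ = (0.01073978/0.01123720 − 1)×1000 = (0.955735 − 1)×1000 = -44.265‰
α − 1 = ε/1000 = -0.0321
f^(α−1) = 0.274^(-0.0321) = 1.042433
δ_res = (-44.265 + 1000) × 1.042433 − 1000 = 996.289 − 1000 = -3.71‰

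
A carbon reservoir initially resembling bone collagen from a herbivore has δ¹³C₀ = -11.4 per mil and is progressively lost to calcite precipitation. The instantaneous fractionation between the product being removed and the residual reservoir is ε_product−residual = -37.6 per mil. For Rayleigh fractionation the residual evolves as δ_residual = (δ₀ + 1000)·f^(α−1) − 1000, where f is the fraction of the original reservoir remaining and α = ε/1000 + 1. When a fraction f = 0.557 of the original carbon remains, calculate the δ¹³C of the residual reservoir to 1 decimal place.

10.6 per mil

Rayleigh residual: δ_res = (δ₀ + 1000)·f^(α−1) − 1000
α = ε/1000 + 1 = 0.96240, so α − 1 = -0.03760
f^(α−1) = 0.557^(-0.03760) = 1.022247
δ_res = (-11.4 + 1000) × 1.022247 − 1000 = 1010.593 − 1000 = 10.59 per mil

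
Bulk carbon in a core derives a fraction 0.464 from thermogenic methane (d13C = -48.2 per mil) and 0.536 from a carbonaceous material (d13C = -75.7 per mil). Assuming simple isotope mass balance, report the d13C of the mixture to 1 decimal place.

-62.9 per mil

δ_mix = f_A·δ_A + f_B·δ_B
δ_mix = 0.464 × (-48.2) + 0.536 × (-75.7)
δ_mix = -22.36 + -40.58 = -62.94 per mil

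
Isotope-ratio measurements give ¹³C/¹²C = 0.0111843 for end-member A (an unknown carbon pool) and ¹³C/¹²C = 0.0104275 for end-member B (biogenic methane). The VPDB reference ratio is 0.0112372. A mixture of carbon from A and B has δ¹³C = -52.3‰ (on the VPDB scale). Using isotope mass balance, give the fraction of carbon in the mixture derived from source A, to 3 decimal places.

0.293

δ_A = (0.0111843/0.0112372 − 1)×1000 = (0.995292 − 1)×1000 = -4.708‰
δ_B = (0.0104275/0.0112372 − 1)×1000 = (0.927945 − 1)×1000 = -72.055‰
f_A = (δ_mix − δ_B)/(δ_A − δ_B) = (-52.3 − (-72.055))/(-4.708 − (-72.055))
f_A = 19.755 / 67.348 = 0.2933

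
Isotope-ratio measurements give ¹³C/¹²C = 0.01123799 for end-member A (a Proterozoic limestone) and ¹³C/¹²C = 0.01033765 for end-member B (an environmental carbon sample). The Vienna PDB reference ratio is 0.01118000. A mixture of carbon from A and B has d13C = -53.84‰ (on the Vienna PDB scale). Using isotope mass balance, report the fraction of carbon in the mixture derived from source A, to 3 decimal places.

δ_A = (0.01123799/0.01118000 − 1)×1000 = (1.005187 − 1)×1000 = 5.187‰
δ_B = (0.01033765/0.01118000 − 1)×1000 = (0.924656 − 1)×1000 = -75.344‰
f_A = (δ_mix − δ_B)/(δ_A − δ_B) = (-53.84 − (-75.344))/(5.187 − (-75.344))
f_A = 21.504 / 80.531 = 0.2670

0.267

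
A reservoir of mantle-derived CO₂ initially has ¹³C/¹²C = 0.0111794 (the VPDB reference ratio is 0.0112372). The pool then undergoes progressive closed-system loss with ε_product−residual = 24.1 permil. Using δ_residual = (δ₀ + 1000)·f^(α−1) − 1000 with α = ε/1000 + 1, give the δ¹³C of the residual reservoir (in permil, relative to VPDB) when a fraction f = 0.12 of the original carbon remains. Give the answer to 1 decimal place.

δ₀ = (0.0111794/0.0112372 − 1)×1000 = (0.994856 − 1)×1000 = -5.144 permil
α − 1 = ε/1000 = 0.0241
f^(α−1) = 0.12^(0.0241) = 0.950185
δ_res = (-5.144 + 1000) × 0.950185 − 1000 = 945.298 − 1000 = -54.70 permil

-54.7 permil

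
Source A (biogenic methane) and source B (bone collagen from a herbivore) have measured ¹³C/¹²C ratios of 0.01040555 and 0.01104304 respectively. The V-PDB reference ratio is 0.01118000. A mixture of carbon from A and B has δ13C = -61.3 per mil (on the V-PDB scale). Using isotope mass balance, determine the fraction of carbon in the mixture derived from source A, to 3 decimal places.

0.860

δ_A = (0.01040555/0.01118000 − 1)×1000 = (0.930729 − 1)×1000 = -69.271 per mil
δ_B = (0.01104304/0.01118000 − 1)×1000 = (0.987750 − 1)×1000 = -12.250 per mil
f_A = (δ_mix − δ_B)/(δ_A − δ_B) = (-61.3 − (-12.250))/(-69.271 − (-12.250))
f_A = -49.050 / -57.021 = 0.8602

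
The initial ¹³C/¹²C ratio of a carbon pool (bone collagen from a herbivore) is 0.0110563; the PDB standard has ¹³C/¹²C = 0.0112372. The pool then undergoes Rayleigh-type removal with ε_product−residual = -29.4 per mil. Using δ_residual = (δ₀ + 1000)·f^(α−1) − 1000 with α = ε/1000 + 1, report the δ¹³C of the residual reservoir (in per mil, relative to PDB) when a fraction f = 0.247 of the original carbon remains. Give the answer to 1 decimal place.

25.2 per mil

δ₀ = (0.0110563/0.0112372 − 1)×1000 = (0.983902 − 1)×1000 = -16.098 per mil
α − 1 = ε/1000 = -0.0294
f^(α−1) = 0.247^(-0.0294) = 1.041969
δ_res = (-16.098 + 1000) × 1.041969 − 1000 = 1025.195 − 1000 = 25.19 per mil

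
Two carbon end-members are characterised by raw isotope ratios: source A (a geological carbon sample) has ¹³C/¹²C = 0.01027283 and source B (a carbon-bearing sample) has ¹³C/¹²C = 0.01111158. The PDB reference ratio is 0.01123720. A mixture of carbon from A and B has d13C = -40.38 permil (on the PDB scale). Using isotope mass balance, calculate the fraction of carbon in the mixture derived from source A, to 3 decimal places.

0.391

δ_A = (0.01027283/0.01123720 − 1)×1000 = (0.914181 − 1)×1000 = -85.819 permil
δ_B = (0.01111158/0.01123720 − 1)×1000 = (0.988821 − 1)×1000 = -11.179 permil
f_A = (δ_mix − δ_B)/(δ_A − δ_B) = (-40.38 − (-11.179))/(-85.819 − (-11.179))
f_A = -29.201 / -74.640 = 0.3912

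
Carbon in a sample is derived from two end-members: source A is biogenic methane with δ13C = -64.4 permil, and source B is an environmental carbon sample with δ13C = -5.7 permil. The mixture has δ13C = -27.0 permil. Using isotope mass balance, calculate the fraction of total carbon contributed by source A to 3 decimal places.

0.363

δ_mix = f_A·δ_A + (1 − f_A)·δ_B  ⇒  f_A = (δ_mix − δ_B)/(δ_A − δ_B)
f_A = (-27.0 − (-5.7)) / (-64.4 − (-5.7))
f_A = -21.3 / -58.7 = 0.3629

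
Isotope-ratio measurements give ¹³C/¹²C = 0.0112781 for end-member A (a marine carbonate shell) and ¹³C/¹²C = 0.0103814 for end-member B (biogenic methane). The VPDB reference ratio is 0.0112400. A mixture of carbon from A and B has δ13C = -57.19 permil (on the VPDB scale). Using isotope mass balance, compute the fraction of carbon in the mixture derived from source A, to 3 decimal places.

0.241

δ_A = (0.0112781/0.0112400 − 1)×1000 = (1.003390 − 1)×1000 = 3.390 permil
δ_B = (0.0103814/0.0112400 − 1)×1000 = (0.923612 − 1)×1000 = -76.388 permil
f_A = (δ_mix − δ_B)/(δ_A − δ_B) = (-57.19 − (-76.388))/(3.390 − (-76.388))
f_A = 19.198 / 79.778 = 0.2406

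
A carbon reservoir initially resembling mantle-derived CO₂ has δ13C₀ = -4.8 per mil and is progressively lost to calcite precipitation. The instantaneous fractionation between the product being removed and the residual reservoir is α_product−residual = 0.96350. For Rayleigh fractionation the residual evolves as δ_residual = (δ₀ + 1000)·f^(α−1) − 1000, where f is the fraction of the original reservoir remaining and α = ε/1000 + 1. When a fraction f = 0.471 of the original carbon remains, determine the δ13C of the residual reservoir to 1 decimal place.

22.9 per mil

Rayleigh residual: δ_res = (δ₀ + 1000)·f^(α−1) − 1000
α − 1 = -0.03650
f^(α−1) = 0.471^(-0.03650) = 1.027862
δ_res = (-4.8 + 1000) × 1.027862 − 1000 = 1022.928 − 1000 = 22.93 per mil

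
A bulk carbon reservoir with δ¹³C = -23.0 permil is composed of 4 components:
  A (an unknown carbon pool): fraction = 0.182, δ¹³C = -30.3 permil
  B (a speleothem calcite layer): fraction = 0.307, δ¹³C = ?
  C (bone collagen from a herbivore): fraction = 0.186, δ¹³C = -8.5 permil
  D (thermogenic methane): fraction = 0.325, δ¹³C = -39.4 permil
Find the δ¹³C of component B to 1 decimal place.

Isotope mass balance: δ_bulk = Σ fᵢ·δᵢ.
-23.0 = 0.182×(-30.3) + 0.307×δ_B + 0.186×(-8.5) + 0.325×(-39.4)
0.307·δ_B = -23.0 − (-19.901) = -3.099
δ_B = -3.099 / 0.307 = -10.10 permil

-10.1 permil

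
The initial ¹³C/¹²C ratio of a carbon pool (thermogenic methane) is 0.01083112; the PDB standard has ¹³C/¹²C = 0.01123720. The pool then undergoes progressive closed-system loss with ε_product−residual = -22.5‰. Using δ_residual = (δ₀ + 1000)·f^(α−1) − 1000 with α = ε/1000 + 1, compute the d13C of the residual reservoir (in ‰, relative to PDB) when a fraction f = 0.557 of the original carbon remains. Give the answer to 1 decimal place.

δ₀ = (0.01083112/0.01123720 − 1)×1000 = (0.963863 − 1)×1000 = -36.137‰
α − 1 = ε/1000 = -0.0225
f^(α−1) = 0.557^(-0.0225) = 1.013254
δ_res = (-36.137 + 1000) × 1.013254 − 1000 = 976.638 − 1000 = -23.36‰

-23.4‰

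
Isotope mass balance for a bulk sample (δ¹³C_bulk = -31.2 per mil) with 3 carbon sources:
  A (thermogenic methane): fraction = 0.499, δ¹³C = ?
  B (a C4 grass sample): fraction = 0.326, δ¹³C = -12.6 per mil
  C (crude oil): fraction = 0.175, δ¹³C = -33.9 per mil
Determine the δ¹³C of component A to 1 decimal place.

Isotope mass balance: δ_bulk = Σ fᵢ·δᵢ.
-31.2 = 0.499×δ_A + 0.326×(-12.6) + 0.175×(-33.9)
0.499·δ_A = -31.2 − (-10.040) = -21.160
δ_A = -21.160 / 0.499 = -42.40 per mil

-42.4 per mil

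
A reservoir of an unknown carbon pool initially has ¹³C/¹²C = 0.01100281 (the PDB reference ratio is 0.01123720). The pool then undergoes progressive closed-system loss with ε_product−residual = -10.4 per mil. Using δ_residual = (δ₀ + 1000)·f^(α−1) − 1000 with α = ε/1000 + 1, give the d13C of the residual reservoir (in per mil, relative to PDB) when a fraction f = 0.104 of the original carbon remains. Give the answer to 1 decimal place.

2.5 per mil

δ₀ = (0.01100281/0.01123720 − 1)×1000 = (0.979142 − 1)×1000 = -20.858 per mil
α − 1 = ε/1000 = -0.0104
f^(α−1) = 0.104^(-0.0104) = 1.023818
δ_res = (-20.858 + 1000) × 1.023818 − 1000 = 1002.463 − 1000 = 2.46 per mil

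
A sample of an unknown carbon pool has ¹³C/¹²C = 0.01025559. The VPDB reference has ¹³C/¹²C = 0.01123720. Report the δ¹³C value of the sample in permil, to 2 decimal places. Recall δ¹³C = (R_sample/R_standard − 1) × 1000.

δ¹³C = (R_sample / R_standard − 1) × 1000
R_sample / R_standard = 0.01025559 / 0.01123720 = 0.912646
δ¹³C = (0.912646 − 1) × 1000 = -87.354 permil

-87.35 permil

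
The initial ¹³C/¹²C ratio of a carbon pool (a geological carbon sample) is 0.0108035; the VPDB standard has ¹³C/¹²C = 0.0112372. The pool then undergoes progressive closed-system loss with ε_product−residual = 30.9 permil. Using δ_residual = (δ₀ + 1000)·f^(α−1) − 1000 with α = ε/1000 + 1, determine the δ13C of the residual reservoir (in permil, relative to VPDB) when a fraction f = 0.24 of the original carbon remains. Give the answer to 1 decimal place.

δ₀ = (0.0108035/0.0112372 − 1)×1000 = (0.961405 − 1)×1000 = -38.595 permil
α − 1 = ε/1000 = 0.0309
f^(α−1) = 0.24^(0.0309) = 0.956860
δ_res = (-38.595 + 1000) × 0.956860 − 1000 = 919.930 − 1000 = -80.07 permil

-80.1 permil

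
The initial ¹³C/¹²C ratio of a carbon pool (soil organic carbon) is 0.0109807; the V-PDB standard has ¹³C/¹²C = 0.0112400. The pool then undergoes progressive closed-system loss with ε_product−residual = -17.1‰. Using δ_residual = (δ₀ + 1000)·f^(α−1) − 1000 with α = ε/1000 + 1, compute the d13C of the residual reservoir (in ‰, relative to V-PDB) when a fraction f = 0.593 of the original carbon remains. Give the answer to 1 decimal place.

-14.3‰

δ₀ = (0.0109807/0.0112400 − 1)×1000 = (0.976931 − 1)×1000 = -23.069‰
α − 1 = ε/1000 = -0.0171
f^(α−1) = 0.593^(-0.0171) = 1.008976
δ_res = (-23.069 + 1000) × 1.008976 − 1000 = 985.699 − 1000 = -14.30‰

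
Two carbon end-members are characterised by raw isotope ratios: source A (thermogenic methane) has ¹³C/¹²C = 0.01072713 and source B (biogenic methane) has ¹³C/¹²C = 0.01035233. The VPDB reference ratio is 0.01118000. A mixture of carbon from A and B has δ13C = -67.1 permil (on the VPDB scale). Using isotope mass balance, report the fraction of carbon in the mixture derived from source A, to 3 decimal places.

δ_A = (0.01072713/0.01118000 − 1)×1000 = (0.959493 − 1)×1000 = -40.507 permil
δ_B = (0.01035233/0.01118000 − 1)×1000 = (0.925969 − 1)×1000 = -74.031 permil
f_A = (δ_mix − δ_B)/(δ_A − δ_B) = (-67.1 − (-74.031))/(-40.507 − (-74.031))
f_A = 6.931 / 33.524 = 0.2068

0.207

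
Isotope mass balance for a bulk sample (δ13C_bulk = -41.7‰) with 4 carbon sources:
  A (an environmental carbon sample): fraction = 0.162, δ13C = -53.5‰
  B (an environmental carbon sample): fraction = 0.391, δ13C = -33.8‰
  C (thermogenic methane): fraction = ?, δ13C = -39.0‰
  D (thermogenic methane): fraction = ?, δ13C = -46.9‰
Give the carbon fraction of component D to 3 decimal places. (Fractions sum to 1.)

Let f_D and f_C be the unknown fractions; fractions sum to 1 so f_D + f_C = 0.447.
Mass balance: Σ fᵢ·δᵢ = δ_bulk ⇒ f_D·(-46.9) + f_C·(-39.0) = -41.7 − (-21.883) = -19.817
Substitute f_C = 0.447 − f_D:
f_D·(-46.9 − -39.0) = -19.817 − 0.447×(-39.0) = -2.384
f_D = -2.384 / -7.9 = 0.3018

0.302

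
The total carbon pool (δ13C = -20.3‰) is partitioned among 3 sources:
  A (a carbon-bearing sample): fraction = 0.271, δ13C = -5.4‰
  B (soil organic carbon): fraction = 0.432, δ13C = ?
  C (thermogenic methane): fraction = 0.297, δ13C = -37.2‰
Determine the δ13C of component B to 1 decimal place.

Isotope mass balance: δ_bulk = Σ fᵢ·δᵢ.
-20.3 = 0.271×(-5.4) + 0.432×δ_B + 0.297×(-37.2)
0.432·δ_B = -20.3 − (-12.512) = -7.788
δ_B = -7.788 / 0.432 = -18.03‰

-18.0‰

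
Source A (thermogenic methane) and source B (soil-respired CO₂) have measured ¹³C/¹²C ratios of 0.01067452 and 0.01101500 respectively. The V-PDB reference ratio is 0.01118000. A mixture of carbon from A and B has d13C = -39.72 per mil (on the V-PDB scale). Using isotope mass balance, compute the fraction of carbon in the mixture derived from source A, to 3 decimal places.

0.820

δ_A = (0.01067452/0.01118000 − 1)×1000 = (0.954787 − 1)×1000 = -45.213 per mil
δ_B = (0.01101500/0.01118000 − 1)×1000 = (0.985242 − 1)×1000 = -14.758 per mil
f_A = (δ_mix − δ_B)/(δ_A − δ_B) = (-39.72 − (-14.758))/(-45.213 − (-14.758))
f_A = -24.962 / -30.454 = 0.8196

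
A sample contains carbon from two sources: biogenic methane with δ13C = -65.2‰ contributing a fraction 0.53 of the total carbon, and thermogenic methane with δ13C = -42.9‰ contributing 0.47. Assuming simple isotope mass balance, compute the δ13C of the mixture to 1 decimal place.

δ_mix = f_A·δ_A + f_B·δ_B
δ_mix = 0.53 × (-65.2) + 0.47 × (-42.9)
δ_mix = -34.56 + -20.16 = -54.72‰

-54.7‰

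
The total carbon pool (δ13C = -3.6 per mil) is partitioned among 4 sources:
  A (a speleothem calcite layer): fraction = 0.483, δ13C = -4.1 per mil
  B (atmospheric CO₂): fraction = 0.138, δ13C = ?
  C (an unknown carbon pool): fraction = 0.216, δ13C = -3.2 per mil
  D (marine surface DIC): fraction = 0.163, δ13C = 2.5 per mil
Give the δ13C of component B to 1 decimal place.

Isotope mass balance: δ_bulk = Σ fᵢ·δᵢ.
-3.6 = 0.483×(-4.1) + 0.138×δ_B + 0.216×(-3.2) + 0.163×(2.5)
0.138·δ_B = -3.6 − (-2.264) = -1.336
δ_B = -1.336 / 0.138 = -9.68 per mil

-9.7 per mil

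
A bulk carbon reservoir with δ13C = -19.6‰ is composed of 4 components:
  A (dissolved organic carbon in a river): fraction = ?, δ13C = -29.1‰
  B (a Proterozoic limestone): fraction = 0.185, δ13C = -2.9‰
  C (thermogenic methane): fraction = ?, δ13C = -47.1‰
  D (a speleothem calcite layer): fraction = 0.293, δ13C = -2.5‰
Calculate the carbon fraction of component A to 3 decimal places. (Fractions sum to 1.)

Let f_A and f_C be the unknown fractions; fractions sum to 1 so f_A + f_C = 0.522.
Mass balance: Σ fᵢ·δᵢ = δ_bulk ⇒ f_A·(-29.1) + f_C·(-47.1) = -19.6 − (-1.269) = -18.331
Substitute f_C = 0.522 − f_A:
f_A·(-29.1 − -47.1) = -18.331 − 0.522×(-47.1) = 6.255
f_A = 6.255 / 18.0 = 0.3475

0.348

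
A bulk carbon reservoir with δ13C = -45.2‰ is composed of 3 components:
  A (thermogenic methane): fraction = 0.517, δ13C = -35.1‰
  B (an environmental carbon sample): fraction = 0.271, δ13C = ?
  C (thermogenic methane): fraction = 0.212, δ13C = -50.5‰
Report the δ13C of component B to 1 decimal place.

Isotope mass balance: δ_bulk = Σ fᵢ·δᵢ.
-45.2 = 0.517×(-35.1) + 0.271×δ_B + 0.212×(-50.5)
0.271·δ_B = -45.2 − (-28.853) = -16.347
δ_B = -16.347 / 0.271 = -60.32‰

-60.3‰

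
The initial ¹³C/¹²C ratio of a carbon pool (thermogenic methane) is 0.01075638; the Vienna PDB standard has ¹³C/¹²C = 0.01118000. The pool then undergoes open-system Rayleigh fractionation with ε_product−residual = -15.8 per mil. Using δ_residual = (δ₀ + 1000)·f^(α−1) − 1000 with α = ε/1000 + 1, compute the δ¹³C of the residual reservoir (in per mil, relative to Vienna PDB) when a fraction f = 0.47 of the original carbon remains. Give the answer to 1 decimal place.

δ₀ = (0.01075638/0.01118000 − 1)×1000 = (0.962109 − 1)×1000 = -37.891 per mil
α − 1 = ε/1000 = -0.0158
f^(α−1) = 0.47^(-0.0158) = 1.012001
δ_res = (-37.891 + 1000) × 1.012001 − 1000 = 973.655 − 1000 = -26.34 per mil

-26.3 per mil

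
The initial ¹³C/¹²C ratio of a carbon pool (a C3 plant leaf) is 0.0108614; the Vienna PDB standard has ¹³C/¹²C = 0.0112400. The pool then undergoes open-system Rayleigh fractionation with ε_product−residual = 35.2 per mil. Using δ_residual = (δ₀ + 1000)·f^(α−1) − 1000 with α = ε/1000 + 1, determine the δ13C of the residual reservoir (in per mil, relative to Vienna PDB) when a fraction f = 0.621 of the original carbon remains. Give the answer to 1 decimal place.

-49.8 per mil

δ₀ = (0.0108614/0.0112400 − 1)×1000 = (0.966317 − 1)×1000 = -33.683 per mil
α − 1 = ε/1000 = 0.0352
f^(α−1) = 0.621^(0.0352) = 0.983370
δ_res = (-33.683 + 1000) × 0.983370 − 1000 = 950.247 − 1000 = -49.75 per mil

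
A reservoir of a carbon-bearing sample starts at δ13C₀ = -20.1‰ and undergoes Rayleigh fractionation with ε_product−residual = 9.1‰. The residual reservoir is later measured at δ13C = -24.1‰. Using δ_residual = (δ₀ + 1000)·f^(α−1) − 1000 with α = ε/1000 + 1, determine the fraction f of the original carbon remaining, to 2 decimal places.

α − 1 = ε/1000 = 0.0091
(δ_res + 1000)/(δ₀ + 1000) = (-24.1 + 1000)/(-20.1 + 1000) = 975.9/979.9 = 0.995918
f = 0.995918^(1/0.0091) = exp(ln(0.995918)/0.0091) = exp(-0.00409/0.0091)
f = exp(-0.4495) = 0.6380

0.64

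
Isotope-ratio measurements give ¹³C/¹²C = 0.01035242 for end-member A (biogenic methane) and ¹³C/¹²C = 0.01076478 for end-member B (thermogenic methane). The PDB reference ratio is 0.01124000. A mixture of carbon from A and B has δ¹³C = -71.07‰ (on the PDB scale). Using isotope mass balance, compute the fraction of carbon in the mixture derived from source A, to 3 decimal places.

0.785

δ_A = (0.01035242/0.01124000 − 1)×1000 = (0.921034 − 1)×1000 = -78.966‰
δ_B = (0.01076478/0.01124000 − 1)×1000 = (0.957721 − 1)×1000 = -42.279‰
f_A = (δ_mix − δ_B)/(δ_A − δ_B) = (-71.07 − (-42.279))/(-78.966 − (-42.279))
f_A = -28.791 / -36.687 = 0.7848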